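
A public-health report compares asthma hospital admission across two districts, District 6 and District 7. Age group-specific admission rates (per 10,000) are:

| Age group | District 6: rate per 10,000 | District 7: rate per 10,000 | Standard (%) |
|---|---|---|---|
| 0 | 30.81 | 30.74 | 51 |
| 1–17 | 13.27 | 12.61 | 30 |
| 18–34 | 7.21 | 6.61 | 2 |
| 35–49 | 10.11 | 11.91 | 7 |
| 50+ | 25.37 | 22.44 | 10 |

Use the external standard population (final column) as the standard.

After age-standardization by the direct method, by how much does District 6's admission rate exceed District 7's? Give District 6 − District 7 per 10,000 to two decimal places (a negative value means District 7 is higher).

0.41

Standard weights: 0.51, 0.30, 0.02, 0.07, 0.10.
District 6: 0.5100×30.81 + 0.3000×13.27 + 0.0200×7.21 + 0.0700×10.11 + 0.1000×25.37 = 23.0830 per 10,000.
District 7: 0.5100×30.74 + 0.3000×12.61 + 0.0200×6.61 + 0.0700×11.91 + 0.1000×22.44 = 22.6703 per 10,000.
Difference = 23.0830 − 22.6703 = 0.4127.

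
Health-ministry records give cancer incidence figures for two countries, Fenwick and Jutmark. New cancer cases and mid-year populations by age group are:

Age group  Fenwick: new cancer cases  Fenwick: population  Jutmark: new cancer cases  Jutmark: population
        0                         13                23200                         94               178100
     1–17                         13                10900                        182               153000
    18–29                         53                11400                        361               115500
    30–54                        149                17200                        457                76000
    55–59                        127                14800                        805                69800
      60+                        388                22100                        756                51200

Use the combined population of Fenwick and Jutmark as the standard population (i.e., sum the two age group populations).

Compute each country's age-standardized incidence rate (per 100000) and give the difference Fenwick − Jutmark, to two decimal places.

54.12

Age-specific rates per 100000 for Fenwick: 56.03, 119.27, 464.91, 866.28, 858.11, 1755.66.
For Jutmark: 52.78, 118.95, 312.55, 601.32, 1153.30, 1476.56.
Combined standard total = 743200; weights = 0.2709, 0.2205, 0.1707, 0.1254, 0.1138, 0.0986.
Fenwick: 0.2709×56.03 + 0.2205×119.27 + 0.1707×464.91 + 0.1254×866.28 + 0.1138×858.11 + 0.0986×1755.66 = 500.3331 per 100000.
Jutmark: 0.2709×52.78 + 0.2205×118.95 + 0.1707×312.55 + 0.1254×601.32 + 0.1138×1153.30 + 0.0986×1476.56 = 446.2159 per 100000.
Difference = 500.3331 − 446.2159 = 54.1172.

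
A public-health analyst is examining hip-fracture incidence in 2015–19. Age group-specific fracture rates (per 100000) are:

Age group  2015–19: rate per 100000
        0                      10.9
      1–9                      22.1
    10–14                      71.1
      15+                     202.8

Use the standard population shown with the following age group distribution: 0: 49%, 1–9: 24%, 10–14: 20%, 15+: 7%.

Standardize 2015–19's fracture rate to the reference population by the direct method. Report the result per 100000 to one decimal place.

Standard weights: 0.49, 0.24, 0.20, 0.07.
Standardized rate: 0.4900×10.9 + 0.2400×22.1 + 0.2000×71.1 + 0.0700×202.8 = 39.0610 per 100000.

39.1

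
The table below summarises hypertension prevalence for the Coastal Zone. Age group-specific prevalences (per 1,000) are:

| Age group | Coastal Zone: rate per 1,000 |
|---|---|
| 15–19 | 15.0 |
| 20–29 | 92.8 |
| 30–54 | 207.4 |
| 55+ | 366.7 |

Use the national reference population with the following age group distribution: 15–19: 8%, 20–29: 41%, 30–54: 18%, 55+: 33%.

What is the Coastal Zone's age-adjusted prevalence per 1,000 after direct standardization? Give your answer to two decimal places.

Standard weights: 0.08, 0.41, 0.18, 0.33.
Standardized rate: 0.0800×15.0 + 0.4100×92.8 + 0.1800×207.4 + 0.3300×366.7 = 197.5910 per 1,000.

197.59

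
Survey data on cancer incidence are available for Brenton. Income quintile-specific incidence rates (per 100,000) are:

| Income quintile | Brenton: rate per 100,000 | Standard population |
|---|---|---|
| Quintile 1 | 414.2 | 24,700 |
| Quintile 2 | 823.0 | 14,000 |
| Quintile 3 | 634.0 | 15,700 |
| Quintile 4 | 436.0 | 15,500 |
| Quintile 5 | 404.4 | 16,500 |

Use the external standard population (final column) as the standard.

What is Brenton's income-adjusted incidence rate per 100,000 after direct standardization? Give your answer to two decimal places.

Standard total = 86,400; weights = 0.2859, 0.1620, 0.1817, 0.1794, 0.1910.
Standardized rate: 0.2859×414.2 + 0.1620×823.0 + 0.1817×634.0 + 0.1794×436.0 + 0.1910×404.4 = 522.4206 per 100,000.

522.42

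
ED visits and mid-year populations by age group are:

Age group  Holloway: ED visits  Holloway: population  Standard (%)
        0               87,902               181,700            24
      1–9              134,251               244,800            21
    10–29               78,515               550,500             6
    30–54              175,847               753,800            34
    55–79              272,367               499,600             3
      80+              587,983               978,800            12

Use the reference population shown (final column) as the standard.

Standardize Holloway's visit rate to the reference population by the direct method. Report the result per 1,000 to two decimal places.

407.59

Age-specific rates per 1,000 for Holloway: 483.775, 548.411, 142.625, 233.281, 545.170, 600.718.
Standard weights: 0.24, 0.21, 0.06, 0.34, 0.03, 0.12.
Standardized rate: 0.2400×483.775 + 0.2100×548.411 + 0.0600×142.625 + 0.3400×233.281 + 0.0300×545.170 + 0.1200×600.718 = 407.5866 per 1,000.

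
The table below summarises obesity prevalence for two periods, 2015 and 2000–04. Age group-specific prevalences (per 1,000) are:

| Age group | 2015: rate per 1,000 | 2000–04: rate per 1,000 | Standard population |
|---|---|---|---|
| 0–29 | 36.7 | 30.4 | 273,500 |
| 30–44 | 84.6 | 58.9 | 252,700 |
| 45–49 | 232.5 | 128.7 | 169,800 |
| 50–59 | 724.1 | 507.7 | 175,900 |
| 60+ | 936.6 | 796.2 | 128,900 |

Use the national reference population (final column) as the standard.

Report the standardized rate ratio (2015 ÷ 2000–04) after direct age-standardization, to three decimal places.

1.346

Standard total = 1,000,800; weights = 0.2733, 0.2525, 0.1697, 0.1758, 0.1288.
2015: 0.2733×36.7 + 0.2525×84.6 + 0.1697×232.5 + 0.1758×724.1 + 0.1288×936.6 = 318.7363 per 1,000.
2000–04: 0.2733×30.4 + 0.2525×58.9 + 0.1697×128.7 + 0.1758×507.7 + 0.1288×796.2 = 236.7969 per 1,000.
Ratio = 318.7363 ÷ 236.7969 = 1.34603.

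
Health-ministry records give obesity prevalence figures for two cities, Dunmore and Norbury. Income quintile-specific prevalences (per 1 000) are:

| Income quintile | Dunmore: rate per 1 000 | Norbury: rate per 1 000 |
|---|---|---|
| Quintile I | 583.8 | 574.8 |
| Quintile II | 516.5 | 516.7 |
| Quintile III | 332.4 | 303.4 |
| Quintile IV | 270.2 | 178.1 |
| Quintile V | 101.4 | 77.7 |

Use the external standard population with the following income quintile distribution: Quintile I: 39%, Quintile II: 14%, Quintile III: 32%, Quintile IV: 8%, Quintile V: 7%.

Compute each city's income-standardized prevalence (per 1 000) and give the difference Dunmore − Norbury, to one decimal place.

21.8

Standard weights: 0.39, 0.14, 0.32, 0.08, 0.07.
Dunmore: 0.3900×583.8 + 0.1400×516.5 + 0.3200×332.4 + 0.0800×270.2 + 0.0700×101.4 = 435.0740 per 1 000.
Norbury: 0.3900×574.8 + 0.1400×516.7 + 0.3200×303.4 + 0.0800×178.1 + 0.0700×77.7 = 413.2850 per 1 000.
Difference = 435.0740 − 413.2850 = 21.7890.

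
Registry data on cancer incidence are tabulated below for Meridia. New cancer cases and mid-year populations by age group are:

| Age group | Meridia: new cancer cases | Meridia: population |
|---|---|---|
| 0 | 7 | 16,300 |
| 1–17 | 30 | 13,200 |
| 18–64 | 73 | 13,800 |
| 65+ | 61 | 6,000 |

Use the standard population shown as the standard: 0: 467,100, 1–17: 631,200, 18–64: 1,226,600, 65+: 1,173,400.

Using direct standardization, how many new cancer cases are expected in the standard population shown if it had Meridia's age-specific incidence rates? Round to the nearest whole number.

20053

Age-specific rates per 100,000 for Meridia: 42.94, 227.27, 528.99, 1016.67.
Expected new cancer cases = Σ (standard pop × age-specific rate ÷ 100,000)
= 467,100×42.94/100,000 + 631,200×227.27/100,000 + 1,226,600×528.99/100,000 + 1,173,400×1016.67/100,000
= 200.60 + 1434.55 + 6488.54 + 11929.57 = 20053.24.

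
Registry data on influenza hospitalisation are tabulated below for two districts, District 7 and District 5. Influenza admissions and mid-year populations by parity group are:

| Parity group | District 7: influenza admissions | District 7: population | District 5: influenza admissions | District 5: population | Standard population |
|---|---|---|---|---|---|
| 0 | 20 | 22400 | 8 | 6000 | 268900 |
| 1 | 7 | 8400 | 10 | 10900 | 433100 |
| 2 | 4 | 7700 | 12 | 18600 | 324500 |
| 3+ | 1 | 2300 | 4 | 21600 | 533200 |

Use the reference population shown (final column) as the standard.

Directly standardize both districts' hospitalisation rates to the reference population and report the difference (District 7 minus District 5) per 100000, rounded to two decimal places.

-4.01

Parity-specific rates per 100000 for District 7: 89.29, 83.33, 51.95, 43.48.
For District 5: 133.33, 91.74, 64.52, 18.52.
Standard total = 1559700; weights = 0.1724, 0.2777, 0.2081, 0.3419.
District 7: 0.1724×89.29 + 0.2777×83.33 + 0.2081×51.95 + 0.3419×43.48 = 64.2049 per 100000.
District 5: 0.1724×133.33 + 0.2777×91.74 + 0.2081×64.52 + 0.3419×18.52 = 68.2162 per 100000.
Difference = 64.2049 − 68.2162 = -4.0113.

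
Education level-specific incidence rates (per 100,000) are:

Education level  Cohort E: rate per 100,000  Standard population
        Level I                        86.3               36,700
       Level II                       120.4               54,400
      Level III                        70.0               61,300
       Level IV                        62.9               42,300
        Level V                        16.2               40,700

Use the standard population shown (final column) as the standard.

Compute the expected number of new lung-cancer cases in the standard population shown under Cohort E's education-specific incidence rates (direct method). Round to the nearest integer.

173

Expected new lung-cancer cases = Σ (standard pop × education-specific rate ÷ 100,000)
= 36,700×86.3/100,000 + 54,400×120.4/100,000 + 61,300×70.0/100,000 + 42,300×62.9/100,000 + 40,700×16.2/100,000
= 31.67 + 65.50 + 42.91 + 26.61 + 6.59 = 173.28.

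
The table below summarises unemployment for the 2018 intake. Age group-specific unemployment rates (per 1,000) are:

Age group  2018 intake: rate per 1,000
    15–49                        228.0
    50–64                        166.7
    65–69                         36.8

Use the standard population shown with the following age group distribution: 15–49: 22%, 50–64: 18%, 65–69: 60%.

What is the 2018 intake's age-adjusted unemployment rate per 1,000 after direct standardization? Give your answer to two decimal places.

Standard weights: 0.22, 0.18, 0.60.
Standardized rate: 0.2200×228.0 + 0.1800×166.7 + 0.6000×36.8 = 102.2460 per 1,000.

102.25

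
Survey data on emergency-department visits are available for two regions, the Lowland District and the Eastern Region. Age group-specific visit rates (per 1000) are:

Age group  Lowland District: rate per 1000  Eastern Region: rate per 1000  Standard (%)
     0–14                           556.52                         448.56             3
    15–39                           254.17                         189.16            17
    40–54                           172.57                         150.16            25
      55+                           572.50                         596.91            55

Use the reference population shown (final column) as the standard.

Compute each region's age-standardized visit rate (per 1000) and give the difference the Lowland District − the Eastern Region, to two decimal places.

Standard weights: 0.03, 0.17, 0.25, 0.55.
The Lowland District: 0.0300×556.52 + 0.1700×254.17 + 0.2500×172.57 + 0.5500×572.50 = 417.9220 per 1000.
The Eastern Region: 0.0300×448.56 + 0.1700×189.16 + 0.2500×150.16 + 0.5500×596.91 = 411.4545 per 1000.
Difference = 417.9220 − 411.4545 = 6.4675.

6.47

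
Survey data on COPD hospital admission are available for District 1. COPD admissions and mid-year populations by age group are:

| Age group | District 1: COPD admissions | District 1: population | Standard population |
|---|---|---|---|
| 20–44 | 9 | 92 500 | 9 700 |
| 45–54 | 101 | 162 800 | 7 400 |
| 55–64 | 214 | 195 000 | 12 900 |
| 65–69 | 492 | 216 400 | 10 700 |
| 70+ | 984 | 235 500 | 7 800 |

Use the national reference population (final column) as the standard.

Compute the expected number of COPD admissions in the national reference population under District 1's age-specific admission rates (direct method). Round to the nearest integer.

Age-specific rates per 10 000 for District 1: 0.97, 6.20, 10.97, 22.74, 41.78.
Expected COPD admissions = Σ (standard pop × age-specific rate ÷ 10 000)
= 9 700×0.97/10 000 + 7 400×6.20/10 000 + 12 900×10.97/10 000 + 10 700×22.74/10 000 + 7 800×41.78/10 000
= 0.94 + 4.59 + 14.16 + 24.33 + 32.59 = 76.61.

77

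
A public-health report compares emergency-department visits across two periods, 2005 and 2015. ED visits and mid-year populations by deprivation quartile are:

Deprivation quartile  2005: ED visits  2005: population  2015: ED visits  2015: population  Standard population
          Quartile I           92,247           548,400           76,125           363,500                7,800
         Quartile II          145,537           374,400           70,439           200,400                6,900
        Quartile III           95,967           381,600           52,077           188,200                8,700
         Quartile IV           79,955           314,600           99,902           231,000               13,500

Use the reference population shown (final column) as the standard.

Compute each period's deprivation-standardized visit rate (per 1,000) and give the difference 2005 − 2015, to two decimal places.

Deprivation-specific rates per 1,000 for 2005: 168.211, 388.721, 251.486, 254.148.
For 2015: 209.422, 351.492, 276.711, 432.476.
Standard total = 36,900; weights = 0.2114, 0.1870, 0.2358, 0.3659.
2005: 0.2114×168.211 + 0.1870×388.721 + 0.2358×251.486 + 0.3659×254.148 = 260.5189 per 1,000.
2015: 0.2114×209.422 + 0.1870×351.492 + 0.2358×276.711 + 0.3659×432.476 = 333.4581 per 1,000.
Difference = 260.5189 − 333.4581 = -72.9392.

-72.94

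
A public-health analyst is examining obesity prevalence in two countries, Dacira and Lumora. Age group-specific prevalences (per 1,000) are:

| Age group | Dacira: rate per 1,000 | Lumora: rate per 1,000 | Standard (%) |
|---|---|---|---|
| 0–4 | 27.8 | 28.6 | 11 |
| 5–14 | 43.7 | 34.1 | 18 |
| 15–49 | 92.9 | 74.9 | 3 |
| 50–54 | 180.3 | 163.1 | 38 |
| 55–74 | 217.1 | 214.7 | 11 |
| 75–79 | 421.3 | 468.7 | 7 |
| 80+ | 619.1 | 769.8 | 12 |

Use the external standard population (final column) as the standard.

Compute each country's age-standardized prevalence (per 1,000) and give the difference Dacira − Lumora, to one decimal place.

-12.4

Standard weights: 0.11, 0.18, 0.03, 0.38, 0.11, 0.07, 0.12.
Dacira: 0.1100×27.8 + 0.1800×43.7 + 0.0300×92.9 + 0.3800×180.3 + 0.1100×217.1 + 0.0700×421.3 + 0.1200×619.1 = 209.8890 per 1,000.
Lumora: 0.1100×28.6 + 0.1800×34.1 + 0.0300×74.9 + 0.3800×163.1 + 0.1100×214.7 + 0.0700×468.7 + 0.1200×769.8 = 222.3110 per 1,000.
Difference = 209.8890 − 222.3110 = -12.4220.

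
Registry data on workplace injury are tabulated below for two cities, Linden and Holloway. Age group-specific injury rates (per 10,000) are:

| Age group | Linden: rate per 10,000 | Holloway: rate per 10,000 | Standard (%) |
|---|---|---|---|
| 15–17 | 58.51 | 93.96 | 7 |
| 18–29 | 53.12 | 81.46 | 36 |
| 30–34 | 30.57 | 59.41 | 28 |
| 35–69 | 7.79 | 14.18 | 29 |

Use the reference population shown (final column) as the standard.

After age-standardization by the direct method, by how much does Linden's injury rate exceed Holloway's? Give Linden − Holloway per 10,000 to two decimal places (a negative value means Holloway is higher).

Standard weights: 0.07, 0.36, 0.28, 0.29.
Linden: 0.0700×58.51 + 0.3600×53.12 + 0.2800×30.57 + 0.2900×7.79 = 34.0376 per 10,000.
Holloway: 0.0700×93.96 + 0.3600×81.46 + 0.2800×59.41 + 0.2900×14.18 = 56.6498 per 10,000.
Difference = 34.0376 − 56.6498 = -22.6122.

-22.61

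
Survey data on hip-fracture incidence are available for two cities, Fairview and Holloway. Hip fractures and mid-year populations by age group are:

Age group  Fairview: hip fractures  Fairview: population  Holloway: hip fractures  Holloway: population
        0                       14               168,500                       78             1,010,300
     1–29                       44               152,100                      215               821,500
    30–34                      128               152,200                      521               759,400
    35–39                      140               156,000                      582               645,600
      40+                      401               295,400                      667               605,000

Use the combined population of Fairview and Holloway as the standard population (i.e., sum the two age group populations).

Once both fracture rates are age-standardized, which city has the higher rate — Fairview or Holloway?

Age-specific rates per 100,000 for Fairview: 8.31, 28.93, 84.10, 89.74, 135.75.
For Holloway: 7.72, 26.17, 68.61, 90.15, 110.25.
Combined standard total = 4,766,000; weights = 0.2473, 0.2043, 0.1913, 0.1682, 0.1889.
Fairview: 0.2473×8.31 + 0.2043×28.93 + 0.1913×84.10 + 0.1682×89.74 + 0.1889×135.75 = 64.7903 per 100,000.
Holloway: 0.2473×7.72 + 0.2043×26.17 + 0.1913×68.61 + 0.1682×90.15 + 0.1889×110.25 = 56.3689 per 100,000.

Fairview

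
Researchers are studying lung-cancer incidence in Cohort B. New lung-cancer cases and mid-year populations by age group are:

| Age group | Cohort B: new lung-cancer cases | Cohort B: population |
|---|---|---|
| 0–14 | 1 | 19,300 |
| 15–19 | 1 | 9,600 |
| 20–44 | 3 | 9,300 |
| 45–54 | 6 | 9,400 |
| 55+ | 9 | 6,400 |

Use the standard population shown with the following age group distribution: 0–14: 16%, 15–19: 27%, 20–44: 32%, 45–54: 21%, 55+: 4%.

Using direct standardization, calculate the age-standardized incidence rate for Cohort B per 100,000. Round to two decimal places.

32.99

Age-specific rates per 100,000 for Cohort B: 5.18, 10.42, 32.26, 63.83, 140.62.
Standard weights: 0.16, 0.27, 0.32, 0.21, 0.04.
Standardized rate: 0.1600×5.18 + 0.2700×10.42 + 0.3200×32.26 + 0.2100×63.83 + 0.0400×140.62 = 32.9934 per 100,000.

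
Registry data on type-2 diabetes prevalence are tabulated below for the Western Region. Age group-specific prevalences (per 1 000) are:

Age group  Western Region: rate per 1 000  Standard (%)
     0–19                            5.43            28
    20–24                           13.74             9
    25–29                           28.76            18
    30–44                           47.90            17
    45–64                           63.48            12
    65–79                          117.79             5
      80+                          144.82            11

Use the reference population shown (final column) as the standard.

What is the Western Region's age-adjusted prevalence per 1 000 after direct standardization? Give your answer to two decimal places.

Standard weights: 0.28, 0.09, 0.18, 0.17, 0.12, 0.05, 0.11.
Standardized rate: 0.2800×5.43 + 0.0900×13.74 + 0.1800×28.76 + 0.1700×47.90 + 0.1200×63.48 + 0.0500×117.79 + 0.1100×144.82 = 45.5141 per 1 000.

45.51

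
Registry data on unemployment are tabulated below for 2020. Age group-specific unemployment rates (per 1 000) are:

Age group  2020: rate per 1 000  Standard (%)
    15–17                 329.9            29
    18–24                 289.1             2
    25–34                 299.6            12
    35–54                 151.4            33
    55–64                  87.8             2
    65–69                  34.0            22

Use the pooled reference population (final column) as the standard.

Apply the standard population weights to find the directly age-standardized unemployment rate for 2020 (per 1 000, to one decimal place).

Standard weights: 0.29, 0.02, 0.12, 0.33, 0.02, 0.22.
Standardized rate: 0.2900×329.9 + 0.0200×289.1 + 0.1200×299.6 + 0.3300×151.4 + 0.0200×87.8 + 0.2200×34.0 = 196.6030 per 1 000.

196.6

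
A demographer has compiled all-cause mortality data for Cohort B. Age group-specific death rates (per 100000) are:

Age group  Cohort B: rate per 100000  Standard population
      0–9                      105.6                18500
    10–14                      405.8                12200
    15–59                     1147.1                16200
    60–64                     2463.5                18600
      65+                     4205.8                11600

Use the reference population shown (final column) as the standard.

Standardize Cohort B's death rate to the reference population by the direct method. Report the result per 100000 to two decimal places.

Standard total = 77100; weights = 0.2399, 0.1582, 0.2101, 0.2412, 0.1505.
Standardized rate: 0.2399×105.6 + 0.1582×405.8 + 0.2101×1147.1 + 0.2412×2463.5 + 0.1505×4205.8 = 1557.6623 per 100000.

1557.66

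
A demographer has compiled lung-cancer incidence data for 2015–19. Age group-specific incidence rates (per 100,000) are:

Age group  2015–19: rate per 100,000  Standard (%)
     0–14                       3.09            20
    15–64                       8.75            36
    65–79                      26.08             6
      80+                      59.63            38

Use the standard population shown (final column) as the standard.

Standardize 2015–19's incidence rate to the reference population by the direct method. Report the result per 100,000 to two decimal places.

Standard weights: 0.20, 0.36, 0.06, 0.38.
Standardized rate: 0.2000×3.09 + 0.3600×8.75 + 0.0600×26.08 + 0.3800×59.63 = 27.9922 per 100,000.

27.99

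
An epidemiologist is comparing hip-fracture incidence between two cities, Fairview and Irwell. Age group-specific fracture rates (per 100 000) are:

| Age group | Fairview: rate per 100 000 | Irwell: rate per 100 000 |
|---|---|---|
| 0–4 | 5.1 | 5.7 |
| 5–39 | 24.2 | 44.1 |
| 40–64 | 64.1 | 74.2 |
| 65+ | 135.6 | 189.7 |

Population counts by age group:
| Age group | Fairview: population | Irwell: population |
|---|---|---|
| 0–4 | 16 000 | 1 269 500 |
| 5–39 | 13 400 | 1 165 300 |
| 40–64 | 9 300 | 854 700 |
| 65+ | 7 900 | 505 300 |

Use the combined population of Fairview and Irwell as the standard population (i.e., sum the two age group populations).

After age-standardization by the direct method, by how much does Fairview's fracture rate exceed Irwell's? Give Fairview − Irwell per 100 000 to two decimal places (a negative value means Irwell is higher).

Combined standard total = 3 841 400; weights = 0.3346, 0.3068, 0.2249, 0.1336.
Fairview: 0.3346×5.1 + 0.3068×24.2 + 0.2249×64.1 + 0.1336×135.6 = 41.6653 per 100 000.
Irwell: 0.3346×5.7 + 0.3068×44.1 + 0.2249×74.2 + 0.1336×189.7 = 57.4715 per 100 000.
Difference = 41.6653 − 57.4715 = -15.8062.

-15.81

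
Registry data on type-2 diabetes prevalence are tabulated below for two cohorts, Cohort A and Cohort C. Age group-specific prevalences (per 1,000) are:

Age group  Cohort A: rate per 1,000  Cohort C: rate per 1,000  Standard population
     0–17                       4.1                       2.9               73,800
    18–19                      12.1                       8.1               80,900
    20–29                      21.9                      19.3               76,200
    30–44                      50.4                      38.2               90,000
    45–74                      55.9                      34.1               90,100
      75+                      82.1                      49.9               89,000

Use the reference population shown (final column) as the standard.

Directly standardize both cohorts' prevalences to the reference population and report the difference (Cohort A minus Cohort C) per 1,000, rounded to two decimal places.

13.08

Standard total = 500,000; weights = 0.1476, 0.1618, 0.1524, 0.1800, 0.1802, 0.1780.
Cohort A: 0.1476×4.1 + 0.1618×12.1 + 0.1524×21.9 + 0.1800×50.4 + 0.1802×55.9 + 0.1780×82.1 = 39.6595 per 1,000.
Cohort C: 0.1476×2.9 + 0.1618×8.1 + 0.1524×19.3 + 0.1800×38.2 + 0.1802×34.1 + 0.1780×49.9 = 26.5830 per 1,000.
Difference = 39.6595 − 26.5830 = 13.0765.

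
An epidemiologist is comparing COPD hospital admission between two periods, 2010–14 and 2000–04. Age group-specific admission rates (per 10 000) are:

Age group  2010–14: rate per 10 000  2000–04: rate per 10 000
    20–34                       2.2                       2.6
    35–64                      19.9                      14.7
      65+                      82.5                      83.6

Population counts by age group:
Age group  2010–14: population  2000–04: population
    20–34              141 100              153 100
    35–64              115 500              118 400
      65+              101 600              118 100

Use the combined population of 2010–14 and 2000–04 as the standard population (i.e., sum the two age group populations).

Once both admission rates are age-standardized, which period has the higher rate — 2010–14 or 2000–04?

2010–14

Combined standard total = 747 800; weights = 0.3934, 0.3128, 0.2938.
2010–14: 0.3934×2.2 + 0.3128×19.9 + 0.2938×82.5 = 31.3280 per 10 000.
2000–04: 0.3934×2.6 + 0.3128×14.7 + 0.2938×83.6 = 30.1821 per 10 000.
The crude rates (30.68 vs 30.83) would put 2000–04 higher, but that reflects its age composition; once standardized to a common age structure, 2010–14 has the higher underlying rate.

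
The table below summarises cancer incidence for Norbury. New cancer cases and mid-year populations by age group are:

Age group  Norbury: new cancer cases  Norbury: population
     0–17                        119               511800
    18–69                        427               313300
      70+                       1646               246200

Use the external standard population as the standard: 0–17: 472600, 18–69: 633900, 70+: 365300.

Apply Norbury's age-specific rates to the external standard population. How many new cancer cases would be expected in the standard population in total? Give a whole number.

Age-specific rates per 100000 for Norbury: 23.25, 136.29, 668.56.
Expected new cancer cases = Σ (standard pop × age-specific rate ÷ 100000)
= 472600×23.25/100000 + 633900×136.29/100000 + 365300×668.56/100000
= 109.89 + 863.95 + 2442.26 = 3416.09.

3416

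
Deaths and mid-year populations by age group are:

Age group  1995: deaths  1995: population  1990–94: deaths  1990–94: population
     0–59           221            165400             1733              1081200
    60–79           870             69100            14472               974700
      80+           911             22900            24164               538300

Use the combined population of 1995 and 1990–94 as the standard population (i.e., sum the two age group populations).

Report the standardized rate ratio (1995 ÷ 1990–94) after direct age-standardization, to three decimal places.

Age-specific rates per 100000 for 1995: 133.62, 1259.04, 3978.17.
For 1990–94: 160.28, 1484.76, 4488.95.
Combined standard total = 2851600; weights = 0.4372, 0.3660, 0.1968.
1995: 0.4372×133.62 + 0.3660×1259.04 + 0.1968×3978.17 = 1302.1822 per 100000.
1990–94: 0.4372×160.28 + 0.3660×1484.76 + 0.1968×4488.95 = 1496.9860 per 100000.
Ratio = 1302.1822 ÷ 1496.9860 = 0.86987.

0.870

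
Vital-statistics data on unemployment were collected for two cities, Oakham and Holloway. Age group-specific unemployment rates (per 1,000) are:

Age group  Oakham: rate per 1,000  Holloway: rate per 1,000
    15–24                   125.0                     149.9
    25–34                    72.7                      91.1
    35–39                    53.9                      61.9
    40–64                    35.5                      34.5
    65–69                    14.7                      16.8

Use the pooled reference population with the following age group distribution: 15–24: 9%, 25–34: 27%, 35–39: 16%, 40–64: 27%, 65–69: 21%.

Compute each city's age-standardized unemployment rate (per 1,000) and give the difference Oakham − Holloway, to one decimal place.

Standard weights: 0.09, 0.27, 0.16, 0.27, 0.21.
Oakham: 0.0900×125.0 + 0.2700×72.7 + 0.1600×53.9 + 0.2700×35.5 + 0.2100×14.7 = 52.1750 per 1,000.
Holloway: 0.0900×149.9 + 0.2700×91.1 + 0.1600×61.9 + 0.2700×34.5 + 0.2100×16.8 = 60.8350 per 1,000.
Difference = 52.1750 − 60.8350 = -8.6600.

-8.7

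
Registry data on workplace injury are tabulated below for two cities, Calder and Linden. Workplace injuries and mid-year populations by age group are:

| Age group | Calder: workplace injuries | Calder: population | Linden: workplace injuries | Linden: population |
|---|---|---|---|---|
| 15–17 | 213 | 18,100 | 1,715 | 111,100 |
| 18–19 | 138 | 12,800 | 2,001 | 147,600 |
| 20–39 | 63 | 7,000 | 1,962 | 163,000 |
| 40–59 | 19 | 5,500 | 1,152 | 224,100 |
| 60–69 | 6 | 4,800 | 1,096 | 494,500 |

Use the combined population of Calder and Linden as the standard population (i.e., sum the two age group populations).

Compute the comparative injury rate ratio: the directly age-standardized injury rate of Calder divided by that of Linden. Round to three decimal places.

0.729

Age-specific rates per 10,000 for Calder: 117.68, 107.81, 90.00, 34.55, 12.50.
For Linden: 154.37, 135.57, 120.37, 51.41, 22.16.
Combined standard total = 1,188,500; weights = 0.1087, 0.1350, 0.1430, 0.1932, 0.4201.
Calder: 0.1087×117.68 + 0.1350×107.81 + 0.1430×90.00 + 0.1932×34.55 + 0.4201×12.50 = 52.1415 per 10,000.
Linden: 0.1087×154.37 + 0.1350×135.57 + 0.1430×120.37 + 0.1932×51.41 + 0.4201×22.16 = 71.5364 per 10,000.
Ratio = 52.1415 ÷ 71.5364 = 0.72888.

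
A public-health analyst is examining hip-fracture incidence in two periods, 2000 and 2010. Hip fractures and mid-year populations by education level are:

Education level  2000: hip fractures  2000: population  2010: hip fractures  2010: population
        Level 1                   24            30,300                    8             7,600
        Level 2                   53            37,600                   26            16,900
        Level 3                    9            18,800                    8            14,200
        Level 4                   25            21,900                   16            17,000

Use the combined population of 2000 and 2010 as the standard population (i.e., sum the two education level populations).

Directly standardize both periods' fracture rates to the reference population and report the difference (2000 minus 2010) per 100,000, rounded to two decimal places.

-7.24

Education-specific rates per 100,000 for 2000: 79.21, 140.96, 47.87, 114.16.
For 2010: 105.26, 153.85, 56.34, 94.12.
Combined standard total = 164,300; weights = 0.2307, 0.3317, 0.2009, 0.2368.
2000: 0.2307×79.21 + 0.3317×140.96 + 0.2009×47.87 + 0.2368×114.16 = 101.6713 per 100,000.
2010: 0.2307×105.26 + 0.3317×153.85 + 0.2009×56.34 + 0.2368×94.12 = 108.9131 per 100,000.
Difference = 101.6713 − 108.9131 = -7.2418.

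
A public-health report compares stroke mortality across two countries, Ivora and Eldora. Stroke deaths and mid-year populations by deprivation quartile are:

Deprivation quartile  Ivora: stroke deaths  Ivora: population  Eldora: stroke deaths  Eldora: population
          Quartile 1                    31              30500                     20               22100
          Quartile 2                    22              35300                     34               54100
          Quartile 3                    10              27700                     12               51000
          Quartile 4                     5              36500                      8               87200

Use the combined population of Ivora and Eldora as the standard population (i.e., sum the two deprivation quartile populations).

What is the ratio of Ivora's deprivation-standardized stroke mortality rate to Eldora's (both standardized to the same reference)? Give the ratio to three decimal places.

1.156

Deprivation-specific rates per 100000 for Ivora: 101.64, 62.32, 36.10, 13.70.
For Eldora: 90.50, 62.85, 23.53, 9.17.
Combined standard total = 344400; weights = 0.1527, 0.2596, 0.2285, 0.3592.
Ivora: 0.1527×101.64 + 0.2596×62.32 + 0.2285×36.10 + 0.3592×13.70 = 44.8710 per 100000.
Eldora: 0.1527×90.50 + 0.2596×62.85 + 0.2285×23.53 + 0.3592×9.17 = 38.8075 per 100000.
Ratio = 44.8710 ÷ 38.8075 = 1.15625.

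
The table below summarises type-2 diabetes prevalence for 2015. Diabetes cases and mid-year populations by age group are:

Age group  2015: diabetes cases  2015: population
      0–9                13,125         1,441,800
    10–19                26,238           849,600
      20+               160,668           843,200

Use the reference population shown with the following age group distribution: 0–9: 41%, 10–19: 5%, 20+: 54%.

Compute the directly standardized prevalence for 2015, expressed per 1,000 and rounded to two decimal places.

108.17

Age-specific rates per 1,000 for 2015: 9.103, 30.883, 190.546.
Standard weights: 0.41, 0.05, 0.54.
Standardized rate: 0.4100×9.103 + 0.0500×30.883 + 0.5400×190.546 = 108.1710 per 1,000.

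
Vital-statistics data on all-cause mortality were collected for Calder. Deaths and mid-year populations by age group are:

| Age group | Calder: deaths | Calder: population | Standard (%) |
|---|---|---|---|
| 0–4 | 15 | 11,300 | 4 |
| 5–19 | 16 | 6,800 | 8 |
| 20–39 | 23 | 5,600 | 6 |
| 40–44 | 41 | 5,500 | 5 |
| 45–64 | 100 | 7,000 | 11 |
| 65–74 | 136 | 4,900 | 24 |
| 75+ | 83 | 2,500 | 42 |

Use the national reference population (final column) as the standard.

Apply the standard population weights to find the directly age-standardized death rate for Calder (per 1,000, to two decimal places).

23.04

Age-specific rates per 1,000 for Calder: 1.327, 2.353, 4.107, 7.455, 14.286, 27.755, 33.200.
Standard weights: 0.04, 0.08, 0.06, 0.05, 0.11, 0.24, 0.42.
Standardized rate: 0.0400×1.327 + 0.0800×2.353 + 0.0600×4.107 + 0.0500×7.455 + 0.1100×14.286 + 0.2400×27.755 + 0.4200×33.200 = 23.0371 per 1,000.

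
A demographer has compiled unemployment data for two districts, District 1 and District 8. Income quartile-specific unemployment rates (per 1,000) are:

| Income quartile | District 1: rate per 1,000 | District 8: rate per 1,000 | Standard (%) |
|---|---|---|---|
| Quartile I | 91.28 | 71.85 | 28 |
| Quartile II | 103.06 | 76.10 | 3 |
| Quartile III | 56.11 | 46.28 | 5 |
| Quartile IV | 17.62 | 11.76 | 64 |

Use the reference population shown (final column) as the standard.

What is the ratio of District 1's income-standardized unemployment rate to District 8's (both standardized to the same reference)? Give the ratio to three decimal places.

1.325

Standard weights: 0.28, 0.03, 0.05, 0.64.
District 1: 0.2800×91.28 + 0.0300×103.06 + 0.0500×56.11 + 0.6400×17.62 = 42.7325 per 1,000.
District 8: 0.2800×71.85 + 0.0300×76.10 + 0.0500×46.28 + 0.6400×11.76 = 32.2414 per 1,000.
Ratio = 42.7325 ÷ 32.2414 = 1.32539.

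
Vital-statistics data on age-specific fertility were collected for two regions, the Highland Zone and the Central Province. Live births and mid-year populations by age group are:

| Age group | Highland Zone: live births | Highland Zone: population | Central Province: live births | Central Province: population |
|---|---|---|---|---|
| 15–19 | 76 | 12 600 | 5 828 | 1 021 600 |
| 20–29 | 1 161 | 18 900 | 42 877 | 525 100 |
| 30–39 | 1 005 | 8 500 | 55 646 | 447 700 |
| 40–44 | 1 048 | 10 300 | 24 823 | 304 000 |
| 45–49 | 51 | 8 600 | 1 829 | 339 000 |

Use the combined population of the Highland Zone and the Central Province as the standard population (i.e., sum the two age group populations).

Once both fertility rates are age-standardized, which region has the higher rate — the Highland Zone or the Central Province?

Central Province

Age-specific rates per 1 000 for the Highland Zone: 6.032, 61.429, 118.235, 101.748, 5.930.
For the Central Province: 5.705, 81.655, 124.293, 81.655, 5.395.
Combined standard total = 2 696 300; weights = 0.3836, 0.2018, 0.1692, 0.1166, 0.1289.
The Highland Zone: 0.3836×6.032 + 0.2018×61.429 + 0.1692×118.235 + 0.1166×101.748 + 0.1289×5.930 = 47.3370 per 1 000.
The Central Province: 0.3836×5.705 + 0.2018×81.655 + 0.1692×124.293 + 0.1166×81.655 + 0.1289×5.395 = 49.9062 per 1 000.
The crude rates (56.72 vs 49.67) would put the Highland Zone higher, but that reflects its age composition; once standardized to a common age structure, the Central Province has the higher underlying rate.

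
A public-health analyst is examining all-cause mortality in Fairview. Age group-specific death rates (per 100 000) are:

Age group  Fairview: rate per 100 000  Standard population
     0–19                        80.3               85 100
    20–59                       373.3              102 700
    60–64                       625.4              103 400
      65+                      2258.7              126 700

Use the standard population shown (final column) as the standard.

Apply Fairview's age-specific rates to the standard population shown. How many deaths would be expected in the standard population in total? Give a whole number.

Expected deaths = Σ (standard pop × age-specific rate ÷ 100 000)
= 85 100×80.3/100 000 + 102 700×373.3/100 000 + 103 400×625.4/100 000 + 126 700×2258.7/100 000
= 68.34 + 383.38 + 646.66 + 2861.77 = 3960.15.

3960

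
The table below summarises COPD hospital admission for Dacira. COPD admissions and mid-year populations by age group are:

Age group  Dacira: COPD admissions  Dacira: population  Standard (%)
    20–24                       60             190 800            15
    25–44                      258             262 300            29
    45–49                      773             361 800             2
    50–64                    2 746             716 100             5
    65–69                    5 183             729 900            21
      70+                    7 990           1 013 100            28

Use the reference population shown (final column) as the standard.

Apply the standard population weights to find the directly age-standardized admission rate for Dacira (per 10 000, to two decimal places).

Age-specific rates per 10 000 for Dacira: 3.14, 9.84, 21.37, 38.35, 71.01, 78.87.
Standard weights: 0.15, 0.29, 0.02, 0.05, 0.21, 0.28.
Standardized rate: 0.1500×3.14 + 0.2900×9.84 + 0.0200×21.37 + 0.0500×38.35 + 0.2100×71.01 + 0.2800×78.87 = 42.6636 per 10 000.

42.66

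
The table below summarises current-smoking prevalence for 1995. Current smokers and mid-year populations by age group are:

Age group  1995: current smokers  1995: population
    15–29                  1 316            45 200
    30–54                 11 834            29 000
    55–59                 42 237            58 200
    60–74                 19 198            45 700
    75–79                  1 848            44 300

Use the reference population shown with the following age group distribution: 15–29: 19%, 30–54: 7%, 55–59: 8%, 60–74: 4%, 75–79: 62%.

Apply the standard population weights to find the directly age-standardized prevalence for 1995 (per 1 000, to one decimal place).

Age-specific rates per 1 000 for 1995: 29.115, 408.069, 725.722, 420.088, 41.716.
Standard weights: 0.19, 0.07, 0.08, 0.04, 0.62.
Standardized rate: 0.1900×29.115 + 0.0700×408.069 + 0.0800×725.722 + 0.0400×420.088 + 0.6200×41.716 = 134.8216 per 1 000.

134.8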